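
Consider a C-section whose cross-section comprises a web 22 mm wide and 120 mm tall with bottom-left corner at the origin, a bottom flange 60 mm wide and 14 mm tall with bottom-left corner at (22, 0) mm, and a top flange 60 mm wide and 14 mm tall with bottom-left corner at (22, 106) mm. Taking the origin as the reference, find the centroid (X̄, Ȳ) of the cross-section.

X̄ = 26.94 mm, Ȳ = 60.00 mm

Part | A | x̄ᵢ | ȳᵢ | A·x̄ᵢ | A·ȳᵢ
web | 2640.00 | 11.00 | 60.00 | 29040.00 | 158400.00
bottom flange | 840.00 | 52.00 | 7.00 | 43680.00 | 5880.00
top flange | 840.00 | 52.00 | 113.00 | 43680.00 | 94920.00
Σ | 4320.00 |  |  | 116400.00 | 259200.00
X̄ = 116400.00 / 4320.00 = 26.94 mm
Ȳ = 259200.00 / 4320.00 = 60.00 mm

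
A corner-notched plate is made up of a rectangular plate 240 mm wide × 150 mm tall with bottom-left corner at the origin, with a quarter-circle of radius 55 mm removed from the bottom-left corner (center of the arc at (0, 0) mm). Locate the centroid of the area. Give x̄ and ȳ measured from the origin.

x̄ = 126.83 mm, ȳ = 78.65 mm

plate: A = 240 × 150 = 36000.00, centroid at (120.00, 75.00).
removed quarter-circle: A = −¼π·55² = -2375.83, centroid at (23.34, 23.34).
ΣA = 33624.17 mm²
ΣAx̄ = (36000.00)(120.00) + (-2375.83)(23.34) = 4264541.67 mm³
ΣAȳ = (36000.00)(75.00) + (-2375.83)(23.34) = 2644541.67 mm³
x̄ = 4264541.67 / 33624.17 = 126.83 mm
ȳ = 2644541.67 / 33624.17 = 78.65 mm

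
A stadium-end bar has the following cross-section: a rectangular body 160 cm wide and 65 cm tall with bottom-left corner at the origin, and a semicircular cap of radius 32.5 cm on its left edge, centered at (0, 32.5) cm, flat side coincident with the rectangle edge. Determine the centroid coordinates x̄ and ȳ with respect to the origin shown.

x̄ = 67.10 cm, ȳ = 32.50 cm

rectangular body: A = 160 × 65 = 10400.00, centroid at (80.00, 32.50).
semicircular end: A = ½π·32.5² = 1659.15, centroid at (-13.79, 32.50).
ΣA = 12059.15 cm²
ΣAx̄ = (10400.00)(80.00) + (1659.15)(-13.79) = 809114.58 cm³
ΣAȳ = (10400.00)(32.50) + (1659.15)(32.50) = 391922.49 cm³
x̄ = 809114.58 / 12059.15 = 67.10 cm
ȳ = 391922.49 / 12059.15 = 32.50 cm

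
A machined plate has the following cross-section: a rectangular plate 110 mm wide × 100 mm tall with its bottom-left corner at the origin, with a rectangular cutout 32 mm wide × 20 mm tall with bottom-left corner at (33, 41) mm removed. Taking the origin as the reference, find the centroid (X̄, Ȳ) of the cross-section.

X̄ = 55.37 mm, Ȳ = 49.94 mm

plate: A = 110 × 100 = 11000.00, centroid at (55.00, 50.00).
hole: A = −(32 × 20) = -640.00, centroid at (49.00, 51.00).
ΣA = 10360.00 mm²
ΣAX̄ = (11000.00)(55.00) + (-640.00)(49.00) = 573640.00 mm³
ΣAȲ = (11000.00)(50.00) + (-640.00)(51.00) = 517360.00 mm³
X̄ = 573640.00 / 10360.00 = 55.37 mm
Ȳ = 517360.00 / 10360.00 = 49.94 mm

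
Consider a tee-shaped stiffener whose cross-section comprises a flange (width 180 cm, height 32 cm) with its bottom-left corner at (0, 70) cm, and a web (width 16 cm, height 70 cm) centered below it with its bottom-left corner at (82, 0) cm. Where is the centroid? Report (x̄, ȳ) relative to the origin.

x̄ = 90.00 cm, ȳ = 77.70 cm

web: A = 16 × 70 = 1120.00, centroid at (90.00, 35.00).
flange: A = 180 × 32 = 5760.00, centroid at (90.00, 86.00).
ΣA = 6880.00 cm²
ΣAx̄ = (1120.00)(90.00) + (5760.00)(90.00) = 619200.00 cm³
ΣAȳ = (1120.00)(35.00) + (5760.00)(86.00) = 534560.00 cm³
x̄ = 619200.00 / 6880.00 = 90.00 cm
ȳ = 534560.00 / 6880.00 = 77.70 cm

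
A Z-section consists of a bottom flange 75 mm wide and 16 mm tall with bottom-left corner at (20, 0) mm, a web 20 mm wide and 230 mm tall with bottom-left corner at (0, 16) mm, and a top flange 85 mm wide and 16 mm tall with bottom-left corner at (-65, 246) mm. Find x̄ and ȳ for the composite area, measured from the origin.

bottom flange: A = 75 × 16 = 1200.00, centroid at (57.50, 8.00).
web: A = 20 × 230 = 4600.00, centroid at (10.00, 131.00).
top flange: A = 85 × 16 = 1360.00, centroid at (-22.50, 254.00).
ΣA = 7160.00 mm², ΣAx̄ = 84400.00 mm³, ΣAȳ = 957640.00 mm³.
x̄ = 84400.00/7160.00 = 11.79 mm; ȳ = 957640.00/7160.00 = 133.75 mm.

x̄ = 11.79 mm, ȳ = 133.75 mm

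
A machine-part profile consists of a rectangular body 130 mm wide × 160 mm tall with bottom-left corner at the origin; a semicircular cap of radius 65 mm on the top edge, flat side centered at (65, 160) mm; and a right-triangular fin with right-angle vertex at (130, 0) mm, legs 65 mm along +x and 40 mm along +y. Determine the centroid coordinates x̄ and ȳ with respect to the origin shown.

Part | A | x̄ᵢ | ȳᵢ | A·x̄ᵢ | A·ȳᵢ
rectangular body | 20800.00 | 65.00 | 80.00 | 1352000.00 | 1664000.00
semicircular top | 6636.61 | 65.00 | 187.59 | 431379.94 | 1244941.65
triangular fin | 1300.00 | 151.67 | 13.33 | 197166.67 | 17333.33
Σ | 28736.61 |  |  | 1980546.61 | 2926274.98
x̄ = 1980546.61 / 28736.61 = 68.92 mm
ȳ = 2926274.98 / 28736.61 = 101.83 mm

x̄ = 68.92 mm, ȳ = 101.83 mm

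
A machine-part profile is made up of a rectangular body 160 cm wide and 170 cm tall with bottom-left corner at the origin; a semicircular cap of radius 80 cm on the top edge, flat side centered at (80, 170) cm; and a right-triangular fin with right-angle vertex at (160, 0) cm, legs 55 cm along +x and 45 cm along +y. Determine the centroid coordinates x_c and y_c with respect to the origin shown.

x_c = 83.16 cm, y_c = 113.82 cm

rectangular body: A = 160 × 170 = 27200.00, centroid at (80.00, 85.00).
semicircular top: A = ½π·80² = 10053.10, centroid at (80.00, 203.95).
triangular fin: A = ½·55·45 = 1237.50, centroid at (178.33, 15.00).
ΣA = 38490.60 cm², ΣAx_c = 3200935.22 cm³, ΣAy_c = 4380922.24 cm³.
x_c = 3200935.22/38490.60 = 83.16 cm; y_c = 4380922.24/38490.60 = 113.82 cm.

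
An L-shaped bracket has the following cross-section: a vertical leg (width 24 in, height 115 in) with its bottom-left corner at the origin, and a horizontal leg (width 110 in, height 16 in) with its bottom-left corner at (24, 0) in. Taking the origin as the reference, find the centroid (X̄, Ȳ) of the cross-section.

vertical leg: A = 24 × 115 = 2760.00, centroid at (12.00, 57.50).
horizontal leg: A = 110 × 16 = 1760.00, centroid at (79.00, 8.00).
ΣA = 4520.00 in², ΣAX̄ = 172160.00 in³, ΣAȲ = 172780.00 in³.
X̄ = 172160.00/4520.00 = 38.09 in; Ȳ = 172780.00/4520.00 = 38.23 in.

X̄ = 38.09 in, Ȳ = 38.23 in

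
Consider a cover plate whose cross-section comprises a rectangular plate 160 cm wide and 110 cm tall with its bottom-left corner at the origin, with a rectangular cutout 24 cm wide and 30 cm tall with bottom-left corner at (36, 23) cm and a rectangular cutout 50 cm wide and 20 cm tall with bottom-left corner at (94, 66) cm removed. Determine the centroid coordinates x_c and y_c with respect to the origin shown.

x_c = 78.99 cm, y_c = 54.45 cm

Part | A | x̄ᵢ | ȳᵢ | A·x̄ᵢ | A·ȳᵢ
plate | 17600.00 | 80.00 | 55.00 | 1408000.00 | 968000.00
hole 1 | -720.00 | 48.00 | 38.00 | -34560.00 | -27360.00
hole 2 | -1000.00 | 119.00 | 76.00 | -119000.00 | -76000.00
Σ | 15880.00 |  |  | 1254440.00 | 864640.00
x_c = 1254440.00 / 15880.00 = 78.99 cm
y_c = 864640.00 / 15880.00 = 54.45 cm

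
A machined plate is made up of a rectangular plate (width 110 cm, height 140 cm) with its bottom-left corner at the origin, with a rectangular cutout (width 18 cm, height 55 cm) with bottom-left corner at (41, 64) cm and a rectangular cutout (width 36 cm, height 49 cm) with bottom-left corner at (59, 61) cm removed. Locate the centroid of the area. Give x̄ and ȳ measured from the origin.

plate: A = 110 × 140 = 15400.00, centroid at (55.00, 70.00).
hole 1: A = −(18 × 55) = -990.00, centroid at (50.00, 91.50).
hole 2: A = −(36 × 49) = -1764.00, centroid at (77.00, 85.50).
ΣA = 12646.00 cm², ΣAx̄ = 661672.00 cm³, ΣAȳ = 836593.00 cm³.
x̄ = 661672.00/12646.00 = 52.32 cm; ȳ = 836593.00/12646.00 = 66.15 cm.

x̄ = 52.32 cm, ȳ = 66.15 cm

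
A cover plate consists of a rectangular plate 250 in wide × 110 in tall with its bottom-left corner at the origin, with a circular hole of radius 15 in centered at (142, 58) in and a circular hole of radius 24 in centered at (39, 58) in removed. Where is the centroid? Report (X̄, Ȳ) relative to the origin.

X̄ = 130.75 in, Ȳ = 54.70 in

Part | A | x̄ᵢ | ȳᵢ | A·x̄ᵢ | A·ȳᵢ
plate | 27500.00 | 125.00 | 55.00 | 3437500.00 | 1512500.00
hole 1 | -706.86 | 142.00 | 58.00 | -100373.89 | -40997.78
hole 2 | -1809.56 | 39.00 | 58.00 | -70572.74 | -104954.33
Σ | 24983.58 |  |  | 3266553.38 | 1366547.89
X̄ = 3266553.38 / 24983.58 = 130.75 in
Ȳ = 1366547.89 / 24983.58 = 54.70 in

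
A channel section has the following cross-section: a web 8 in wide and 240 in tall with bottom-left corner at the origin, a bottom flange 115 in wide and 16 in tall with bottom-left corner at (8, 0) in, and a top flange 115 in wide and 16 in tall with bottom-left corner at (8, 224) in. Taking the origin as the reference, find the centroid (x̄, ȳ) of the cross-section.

web: A = 8 × 240 = 1920.00, centroid at (4.00, 120.00).
bottom flange: A = 115 × 16 = 1840.00, centroid at (65.50, 8.00).
top flange: A = 115 × 16 = 1840.00, centroid at (65.50, 232.00).
ΣA = 5600.00 in²
ΣAx̄ = (1920.00)(4.00) + (1840.00)(65.50) + (1840.00)(65.50) = 248720.00 in³
ΣAȳ = (1920.00)(120.00) + (1840.00)(8.00) + (1840.00)(232.00) = 672000.00 in³
x̄ = 248720.00 / 5600.00 = 44.41 in
ȳ = 672000.00 / 5600.00 = 120.00 in

x̄ = 44.41 in, ȳ = 120.00 in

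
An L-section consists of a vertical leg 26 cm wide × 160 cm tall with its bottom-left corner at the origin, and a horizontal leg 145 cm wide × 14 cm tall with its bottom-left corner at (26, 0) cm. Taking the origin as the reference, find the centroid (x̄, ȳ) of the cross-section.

x̄ = 41.04 cm, ȳ = 56.06 cm

vertical leg: A = 26 × 160 = 4160.00, centroid at (13.00, 80.00).
horizontal leg: A = 145 × 14 = 2030.00, centroid at (98.50, 7.00).
ΣA = 6190.00 cm², ΣAx̄ = 254035.00 cm³, ΣAȳ = 347010.00 cm³.
x̄ = 254035.00/6190.00 = 41.04 cm; ȳ = 347010.00/6190.00 = 56.06 cm.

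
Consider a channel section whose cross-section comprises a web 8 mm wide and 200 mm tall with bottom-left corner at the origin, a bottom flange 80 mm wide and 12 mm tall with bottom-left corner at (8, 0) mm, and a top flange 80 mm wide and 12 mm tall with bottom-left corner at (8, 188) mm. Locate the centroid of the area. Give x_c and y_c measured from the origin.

web: A = 8 × 200 = 1600.00, centroid at (4.00, 100.00).
bottom flange: A = 80 × 12 = 960.00, centroid at (48.00, 6.00).
top flange: A = 80 × 12 = 960.00, centroid at (48.00, 194.00).
ΣA = 3520.00 mm²
ΣAx_c = (1600.00)(4.00) + (960.00)(48.00) + (960.00)(48.00) = 98560.00 mm³
ΣAy_c = (1600.00)(100.00) + (960.00)(6.00) + (960.00)(194.00) = 352000.00 mm³
x_c = 98560.00 / 3520.00 = 28.00 mm
y_c = 352000.00 / 3520.00 = 100.00 mm

x_c = 28.00 mm, y_c = 100.00 mm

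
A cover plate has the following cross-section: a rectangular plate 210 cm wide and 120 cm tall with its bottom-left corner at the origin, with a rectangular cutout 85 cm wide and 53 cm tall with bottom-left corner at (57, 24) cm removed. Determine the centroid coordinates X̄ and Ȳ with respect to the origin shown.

plate: A = 210 × 120 = 25200.00, centroid at (105.00, 60.00).
hole: A = −(85 × 53) = -4505.00, centroid at (99.50, 50.50).
ΣA = 20695.00 cm²
ΣAX̄ = (25200.00)(105.00) + (-4505.00)(99.50) = 2197752.50 cm³
ΣAȲ = (25200.00)(60.00) + (-4505.00)(50.50) = 1284497.50 cm³
X̄ = 2197752.50 / 20695.00 = 106.20 cm
Ȳ = 1284497.50 / 20695.00 = 62.07 cm

X̄ = 106.20 cm, Ȳ = 62.07 cm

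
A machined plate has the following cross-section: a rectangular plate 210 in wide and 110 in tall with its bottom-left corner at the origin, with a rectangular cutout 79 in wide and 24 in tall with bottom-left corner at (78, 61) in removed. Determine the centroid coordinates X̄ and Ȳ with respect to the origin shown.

X̄ = 103.88 in, Ȳ = 53.39 in

Part | A | x̄ᵢ | ȳᵢ | A·x̄ᵢ | A·ȳᵢ
plate | 23100.00 | 105.00 | 55.00 | 2425500.00 | 1270500.00
hole | -1896.00 | 117.50 | 73.00 | -222780.00 | -138408.00
Σ | 21204.00 |  |  | 2202720.00 | 1132092.00
X̄ = 2202720.00 / 21204.00 = 103.88 in
Ȳ = 1132092.00 / 21204.00 = 53.39 in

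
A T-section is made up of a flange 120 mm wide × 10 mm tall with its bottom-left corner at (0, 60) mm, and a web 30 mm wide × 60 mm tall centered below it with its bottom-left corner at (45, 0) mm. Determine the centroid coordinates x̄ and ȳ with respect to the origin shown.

x̄ = 60.00 mm, ȳ = 44.00 mm

web: A = 30 × 60 = 1800.00, centroid at (60.00, 30.00).
flange: A = 120 × 10 = 1200.00, centroid at (60.00, 65.00).
ΣA = 3000.00 mm²
ΣAx̄ = (1800.00)(60.00) + (1200.00)(60.00) = 180000.00 mm³
ΣAȳ = (1800.00)(30.00) + (1200.00)(65.00) = 132000.00 mm³
x̄ = 180000.00 / 3000.00 = 60.00 mm
ȳ = 132000.00 / 3000.00 = 44.00 mm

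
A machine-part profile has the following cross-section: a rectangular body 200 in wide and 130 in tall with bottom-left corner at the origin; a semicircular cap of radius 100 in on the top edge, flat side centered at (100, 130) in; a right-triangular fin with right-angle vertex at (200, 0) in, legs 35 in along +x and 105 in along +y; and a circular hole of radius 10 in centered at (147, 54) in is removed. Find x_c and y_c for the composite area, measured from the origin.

rectangular body: A = 200 × 130 = 26000.00, centroid at (100.00, 65.00).
semicircular top: A = ½π·100² = 15707.96, centroid at (100.00, 172.44).
triangular fin: A = ½·35·105 = 1837.50, centroid at (211.67, 35.00).
hole: A = −π·10² = -314.16, centroid at (147.00, 54.00).
ΣA = 43231.30 in²
ΣAx_c = (26000.00)(100.00) + (15707.96)(100.00) + (1837.50)(211.67) + (-314.16)(147.00) = 4513552.41 in³
ΣAy_c = (26000.00)(65.00) + (15707.96)(172.44) + (1837.50)(35.00) + (-314.16)(54.00) = 4446049.79 in³
x_c = 4513552.41 / 43231.30 = 104.40 in
y_c = 4446049.79 / 43231.30 = 102.84 in

x_c = 104.40 in, y_c = 102.84 in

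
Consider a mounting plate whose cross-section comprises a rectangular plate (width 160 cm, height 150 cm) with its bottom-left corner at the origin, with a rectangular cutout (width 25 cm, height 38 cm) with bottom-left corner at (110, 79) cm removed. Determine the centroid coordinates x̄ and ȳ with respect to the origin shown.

plate: A = 160 × 150 = 24000.00, centroid at (80.00, 75.00).
hole: A = −(25 × 38) = -950.00, centroid at (122.50, 98.00).
ΣA = 23050.00 cm²
ΣAx̄ = (24000.00)(80.00) + (-950.00)(122.50) = 1803625.00 cm³
ΣAȳ = (24000.00)(75.00) + (-950.00)(98.00) = 1706900.00 cm³
x̄ = 1803625.00 / 23050.00 = 78.25 cm
ȳ = 1706900.00 / 23050.00 = 74.05 cm

x̄ = 78.25 cm, ȳ = 74.05 cm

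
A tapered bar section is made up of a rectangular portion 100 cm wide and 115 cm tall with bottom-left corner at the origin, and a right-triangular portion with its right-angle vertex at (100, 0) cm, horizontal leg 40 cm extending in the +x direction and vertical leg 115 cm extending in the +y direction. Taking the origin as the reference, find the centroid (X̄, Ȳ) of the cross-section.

rectangular portion: A = 100 × 115 = 11500.00, centroid at (50.00, 57.50).
triangular portion: A = ½·40·115 = 2300.00, centroid at (113.33, 38.33).
ΣA = 13800.00 cm², ΣAX̄ = 835666.67 cm³, ΣAȲ = 749416.67 cm³.
X̄ = 835666.67/13800.00 = 60.56 cm; Ȳ = 749416.67/13800.00 = 54.31 cm.

X̄ = 60.56 cm, Ȳ = 54.31 cm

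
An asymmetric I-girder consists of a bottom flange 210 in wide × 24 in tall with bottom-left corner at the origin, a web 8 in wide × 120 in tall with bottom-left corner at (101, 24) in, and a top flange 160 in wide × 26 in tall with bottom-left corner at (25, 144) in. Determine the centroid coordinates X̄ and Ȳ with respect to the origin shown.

bottom flange: A = 210 × 24 = 5040.00, centroid at (105.00, 12.00).
web: A = 8 × 120 = 960.00, centroid at (105.00, 84.00).
top flange: A = 160 × 26 = 4160.00, centroid at (105.00, 157.00).
ΣA = 10160.00 in², ΣAX̄ = 1066800.00 in³, ΣAȲ = 794240.00 in³.
X̄ = 1066800.00/10160.00 = 105.00 in; Ȳ = 794240.00/10160.00 = 78.17 in.

X̄ = 105.00 in, Ȳ = 78.17 in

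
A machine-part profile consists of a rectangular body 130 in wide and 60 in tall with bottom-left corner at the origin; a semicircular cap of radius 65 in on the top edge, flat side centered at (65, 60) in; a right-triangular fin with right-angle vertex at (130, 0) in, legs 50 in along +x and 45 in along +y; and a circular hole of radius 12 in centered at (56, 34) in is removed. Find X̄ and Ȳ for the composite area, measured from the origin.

rectangular body: A = 130 × 60 = 7800.00, centroid at (65.00, 30.00).
semicircular top: A = ½π·65² = 6636.61, centroid at (65.00, 87.59).
triangular fin: A = ½·50·45 = 1125.00, centroid at (146.67, 15.00).
hole: A = −π·12² = -452.39, centroid at (56.00, 34.00).
ΣA = 15109.23 in², ΣAX̄ = 1078046.14 in³, ΣAȲ = 816773.96 in³.
X̄ = 1078046.14/15109.23 = 71.35 in; Ȳ = 816773.96/15109.23 = 54.06 in.

X̄ = 71.35 in, Ȳ = 54.06 in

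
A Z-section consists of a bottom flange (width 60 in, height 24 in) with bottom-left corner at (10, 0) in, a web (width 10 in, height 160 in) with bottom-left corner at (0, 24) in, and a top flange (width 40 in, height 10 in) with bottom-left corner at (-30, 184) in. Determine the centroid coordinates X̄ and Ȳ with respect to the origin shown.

X̄ = 17.91 in, Ȳ = 75.37 in

bottom flange: A = 60 × 24 = 1440.00, centroid at (40.00, 12.00).
web: A = 10 × 160 = 1600.00, centroid at (5.00, 104.00).
top flange: A = 40 × 10 = 400.00, centroid at (-10.00, 189.00).
ΣA = 3440.00 in², ΣAX̄ = 61600.00 in³, ΣAȲ = 259280.00 in³.
X̄ = 61600.00/3440.00 = 17.91 in; Ȳ = 259280.00/3440.00 = 75.37 in.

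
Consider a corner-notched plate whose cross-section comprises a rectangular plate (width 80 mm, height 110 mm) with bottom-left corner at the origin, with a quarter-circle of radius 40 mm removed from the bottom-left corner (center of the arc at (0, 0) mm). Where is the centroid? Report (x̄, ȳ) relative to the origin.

x̄ = 43.84 mm, ȳ = 61.33 mm

Part | A | x̄ᵢ | ȳᵢ | A·x̄ᵢ | A·ȳᵢ
plate | 8800.00 | 40.00 | 55.00 | 352000.00 | 484000.00
removed quarter-circle | -1256.64 | 16.98 | 16.98 | -21333.33 | -21333.33
Σ | 7543.36 |  |  | 330666.67 | 462666.67
x̄ = 330666.67 / 7543.36 = 43.84 mm
ȳ = 462666.67 / 7543.36 = 61.33 mm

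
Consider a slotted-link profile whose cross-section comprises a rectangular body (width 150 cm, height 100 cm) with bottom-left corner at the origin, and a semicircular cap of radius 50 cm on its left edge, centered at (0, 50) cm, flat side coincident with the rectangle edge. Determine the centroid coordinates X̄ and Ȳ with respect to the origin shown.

rectangular body: A = 150 × 100 = 15000.00, centroid at (75.00, 50.00).
semicircular end: A = ½π·50² = 3926.99, centroid at (-21.22, 50.00).
ΣA = 18926.99 cm², ΣAX̄ = 1041666.67 cm³, ΣAȲ = 946349.54 cm³.
X̄ = 1041666.67/18926.99 = 55.04 cm; Ȳ = 946349.54/18926.99 = 50.00 cm.

X̄ = 55.04 cm, Ȳ = 50.00 cm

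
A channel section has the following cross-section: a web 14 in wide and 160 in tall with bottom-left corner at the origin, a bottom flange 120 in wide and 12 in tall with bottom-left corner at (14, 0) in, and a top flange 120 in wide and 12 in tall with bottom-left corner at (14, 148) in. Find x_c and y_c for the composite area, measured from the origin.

x_c = 44.69 in, y_c = 80.00 in

Part | A | x̄ᵢ | ȳᵢ | A·x̄ᵢ | A·ȳᵢ
web | 2240.00 | 7.00 | 80.00 | 15680.00 | 179200.00
bottom flange | 1440.00 | 74.00 | 6.00 | 106560.00 | 8640.00
top flange | 1440.00 | 74.00 | 154.00 | 106560.00 | 221760.00
Σ | 5120.00 |  |  | 228800.00 | 409600.00
x_c = 228800.00 / 5120.00 = 44.69 in
y_c = 409600.00 / 5120.00 = 80.00 in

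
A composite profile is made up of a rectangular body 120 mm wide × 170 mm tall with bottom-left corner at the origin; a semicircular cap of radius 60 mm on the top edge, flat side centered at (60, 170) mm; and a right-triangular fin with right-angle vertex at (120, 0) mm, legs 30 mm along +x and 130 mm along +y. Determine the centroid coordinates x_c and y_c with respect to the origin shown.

rectangular body: A = 120 × 170 = 20400.00, centroid at (60.00, 85.00).
semicircular top: A = ½π·60² = 5654.87, centroid at (60.00, 195.46).
triangular fin: A = ½·30·130 = 1950.00, centroid at (130.00, 43.33).
ΣA = 28004.87 mm², ΣAx_c = 1816792.01 mm³, ΣAy_c = 2923827.35 mm³.
x_c = 1816792.01/28004.87 = 64.87 mm; y_c = 2923827.35/28004.87 = 104.40 mm.

x_c = 64.87 mm, y_c = 104.40 mm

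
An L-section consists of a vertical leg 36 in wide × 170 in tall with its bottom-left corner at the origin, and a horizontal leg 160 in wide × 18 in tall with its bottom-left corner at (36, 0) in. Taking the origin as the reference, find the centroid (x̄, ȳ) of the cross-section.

vertical leg: A = 36 × 170 = 6120.00, centroid at (18.00, 85.00).
horizontal leg: A = 160 × 18 = 2880.00, centroid at (116.00, 9.00).
ΣA = 9000.00 in², ΣAx̄ = 444240.00 in³, ΣAȳ = 546120.00 in³.
x̄ = 444240.00/9000.00 = 49.36 in; ȳ = 546120.00/9000.00 = 60.68 in.

x̄ = 49.36 in, ȳ = 60.68 in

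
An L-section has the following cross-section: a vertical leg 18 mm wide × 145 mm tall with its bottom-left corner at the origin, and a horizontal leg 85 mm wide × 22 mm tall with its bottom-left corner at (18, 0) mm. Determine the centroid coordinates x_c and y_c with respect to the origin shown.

x_c = 30.50 mm, y_c = 46.83 mm

vertical leg: A = 18 × 145 = 2610.00, centroid at (9.00, 72.50).
horizontal leg: A = 85 × 22 = 1870.00, centroid at (60.50, 11.00).
ΣA = 4480.00 mm²
ΣAx_c = (2610.00)(9.00) + (1870.00)(60.50) = 136625.00 mm³
ΣAy_c = (2610.00)(72.50) + (1870.00)(11.00) = 209795.00 mm³
x_c = 136625.00 / 4480.00 = 30.50 mm
y_c = 209795.00 / 4480.00 = 46.83 mm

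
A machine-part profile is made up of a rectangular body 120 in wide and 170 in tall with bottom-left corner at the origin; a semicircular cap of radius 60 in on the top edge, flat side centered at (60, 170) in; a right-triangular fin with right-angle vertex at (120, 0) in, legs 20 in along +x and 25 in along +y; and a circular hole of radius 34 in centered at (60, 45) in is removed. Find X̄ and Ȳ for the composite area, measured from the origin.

rectangular body: A = 120 × 170 = 20400.00, centroid at (60.00, 85.00).
semicircular top: A = ½π·60² = 5654.87, centroid at (60.00, 195.46).
triangular fin: A = ½·20·25 = 250.00, centroid at (126.67, 8.33).
hole: A = −π·34² = -3631.68, centroid at (60.00, 45.00).
ΣA = 22673.19 in², ΣAX̄ = 1377057.81 in³, ΣAȲ = 2677985.04 in³.
X̄ = 1377057.81/22673.19 = 60.74 in; Ȳ = 2677985.04/22673.19 = 118.11 in.

X̄ = 60.74 in, Ȳ = 118.11 in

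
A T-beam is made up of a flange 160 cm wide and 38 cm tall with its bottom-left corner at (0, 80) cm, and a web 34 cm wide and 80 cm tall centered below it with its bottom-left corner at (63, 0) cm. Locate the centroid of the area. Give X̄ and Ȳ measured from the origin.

X̄ = 80.00 cm, Ȳ = 80.76 cm

web: A = 34 × 80 = 2720.00, centroid at (80.00, 40.00).
flange: A = 160 × 38 = 6080.00, centroid at (80.00, 99.00).
ΣA = 8800.00 cm², ΣAX̄ = 704000.00 cm³, ΣAȲ = 710720.00 cm³.
X̄ = 704000.00/8800.00 = 80.00 cm; Ȳ = 710720.00/8800.00 = 80.76 cm.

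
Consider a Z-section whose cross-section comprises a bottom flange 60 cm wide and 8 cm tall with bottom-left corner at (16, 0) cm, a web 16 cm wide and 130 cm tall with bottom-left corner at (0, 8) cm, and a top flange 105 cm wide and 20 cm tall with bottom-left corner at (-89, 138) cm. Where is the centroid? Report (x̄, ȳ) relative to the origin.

bottom flange: A = 60 × 8 = 480.00, centroid at (46.00, 4.00).
web: A = 16 × 130 = 2080.00, centroid at (8.00, 73.00).
top flange: A = 105 × 20 = 2100.00, centroid at (-36.50, 148.00).
ΣA = 4660.00 cm²
ΣAx̄ = (480.00)(46.00) + (2080.00)(8.00) + (2100.00)(-36.50) = -37930.00 cm³
ΣAȳ = (480.00)(4.00) + (2080.00)(73.00) + (2100.00)(148.00) = 464560.00 cm³
x̄ = -37930.00 / 4660.00 = -8.14 cm
ȳ = 464560.00 / 4660.00 = 99.69 cm

x̄ = -8.14 cm, ȳ = 99.69 cm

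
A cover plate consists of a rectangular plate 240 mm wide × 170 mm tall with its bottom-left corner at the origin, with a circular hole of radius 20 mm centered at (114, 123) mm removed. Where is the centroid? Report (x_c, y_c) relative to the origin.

plate: A = 240 × 170 = 40800.00, centroid at (120.00, 85.00).
hole: A = −π·20² = -1256.64, centroid at (114.00, 123.00).
ΣA = 39543.36 mm², ΣAx_c = 4752743.37 mm³, ΣAy_c = 3313433.64 mm³.
x_c = 4752743.37/39543.36 = 120.19 mm; y_c = 3313433.64/39543.36 = 83.79 mm.

x_c = 120.19 mm, y_c = 83.79 mm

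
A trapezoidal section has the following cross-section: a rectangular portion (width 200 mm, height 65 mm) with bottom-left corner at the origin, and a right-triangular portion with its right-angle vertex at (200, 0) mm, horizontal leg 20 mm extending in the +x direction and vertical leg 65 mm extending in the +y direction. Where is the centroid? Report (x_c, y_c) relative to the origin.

x_c = 105.08 mm, y_c = 31.98 mm

rectangular portion: A = 200 × 65 = 13000.00, centroid at (100.00, 32.50).
triangular portion: A = ½·20·65 = 650.00, centroid at (206.67, 21.67).
ΣA = 13650.00 mm²
ΣAx_c = (13000.00)(100.00) + (650.00)(206.67) = 1434333.33 mm³
ΣAy_c = (13000.00)(32.50) + (650.00)(21.67) = 436583.33 mm³
x_c = 1434333.33 / 13650.00 = 105.08 mm
y_c = 436583.33 / 13650.00 = 31.98 mm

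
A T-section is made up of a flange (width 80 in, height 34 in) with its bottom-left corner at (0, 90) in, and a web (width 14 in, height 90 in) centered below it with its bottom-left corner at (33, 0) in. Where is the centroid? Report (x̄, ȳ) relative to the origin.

Part | A | x̄ᵢ | ȳᵢ | A·x̄ᵢ | A·ȳᵢ
web | 1260.00 | 40.00 | 45.00 | 50400.00 | 56700.00
flange | 2720.00 | 40.00 | 107.00 | 108800.00 | 291040.00
Σ | 3980.00 |  |  | 159200.00 | 347740.00
x̄ = 159200.00 / 3980.00 = 40.00 in
ȳ = 347740.00 / 3980.00 = 87.37 in

x̄ = 40.00 in, ȳ = 87.37 in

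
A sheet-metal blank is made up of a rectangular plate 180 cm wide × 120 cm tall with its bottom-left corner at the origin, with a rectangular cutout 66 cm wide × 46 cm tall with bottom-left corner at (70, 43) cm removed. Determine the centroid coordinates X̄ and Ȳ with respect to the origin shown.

plate: A = 180 × 120 = 21600.00, centroid at (90.00, 60.00).
hole: A = −(66 × 46) = -3036.00, centroid at (103.00, 66.00).
ΣA = 18564.00 cm²
ΣAX̄ = (21600.00)(90.00) + (-3036.00)(103.00) = 1631292.00 cm³
ΣAȲ = (21600.00)(60.00) + (-3036.00)(66.00) = 1095624.00 cm³
X̄ = 1631292.00 / 18564.00 = 87.87 cm
Ȳ = 1095624.00 / 18564.00 = 59.02 cm

X̄ = 87.87 cm, Ȳ = 59.02 cm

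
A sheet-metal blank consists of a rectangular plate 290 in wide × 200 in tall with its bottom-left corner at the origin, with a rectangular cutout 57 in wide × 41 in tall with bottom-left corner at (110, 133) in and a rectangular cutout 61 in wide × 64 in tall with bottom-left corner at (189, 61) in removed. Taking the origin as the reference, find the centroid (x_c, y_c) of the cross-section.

x_c = 139.67 in, y_c = 98.11 in

Part | A | x̄ᵢ | ȳᵢ | A·x̄ᵢ | A·ȳᵢ
plate | 58000.00 | 145.00 | 100.00 | 8410000.00 | 5800000.00
hole 1 | -2337.00 | 138.50 | 153.50 | -323674.50 | -358729.50
hole 2 | -3904.00 | 219.50 | 93.00 | -856928.00 | -363072.00
Σ | 51759.00 |  |  | 7229397.50 | 5078198.50
x_c = 7229397.50 / 51759.00 = 139.67 in
y_c = 5078198.50 / 51759.00 = 98.11 in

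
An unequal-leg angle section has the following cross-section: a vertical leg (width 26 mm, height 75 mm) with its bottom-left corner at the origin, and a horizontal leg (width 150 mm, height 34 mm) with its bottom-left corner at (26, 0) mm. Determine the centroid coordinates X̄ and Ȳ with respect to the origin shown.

X̄ = 76.66 mm, Ȳ = 22.67 mm

vertical leg: A = 26 × 75 = 1950.00, centroid at (13.00, 37.50).
horizontal leg: A = 150 × 34 = 5100.00, centroid at (101.00, 17.00).
ΣA = 7050.00 mm²
ΣAX̄ = (1950.00)(13.00) + (5100.00)(101.00) = 540450.00 mm³
ΣAȲ = (1950.00)(37.50) + (5100.00)(17.00) = 159825.00 mm³
X̄ = 540450.00 / 7050.00 = 76.66 mm
Ȳ = 159825.00 / 7050.00 = 22.67 mm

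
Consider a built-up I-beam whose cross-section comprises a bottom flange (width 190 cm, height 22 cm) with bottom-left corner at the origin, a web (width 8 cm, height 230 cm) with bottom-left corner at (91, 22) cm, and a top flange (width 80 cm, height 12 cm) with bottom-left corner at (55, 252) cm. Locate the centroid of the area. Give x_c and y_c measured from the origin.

bottom flange: A = 190 × 22 = 4180.00, centroid at (95.00, 11.00).
web: A = 8 × 230 = 1840.00, centroid at (95.00, 137.00).
top flange: A = 80 × 12 = 960.00, centroid at (95.00, 258.00).
ΣA = 6980.00 cm²
ΣAx_c = (4180.00)(95.00) + (1840.00)(95.00) + (960.00)(95.00) = 663100.00 cm³
ΣAy_c = (4180.00)(11.00) + (1840.00)(137.00) + (960.00)(258.00) = 545740.00 cm³
x_c = 663100.00 / 6980.00 = 95.00 cm
y_c = 545740.00 / 6980.00 = 78.19 cm

x_c = 95.00 cm, y_c = 78.19 cm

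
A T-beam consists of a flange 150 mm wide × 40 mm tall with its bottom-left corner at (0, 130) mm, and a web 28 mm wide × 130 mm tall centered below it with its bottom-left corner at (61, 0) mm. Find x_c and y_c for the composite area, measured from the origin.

web: A = 28 × 130 = 3640.00, centroid at (75.00, 65.00).
flange: A = 150 × 40 = 6000.00, centroid at (75.00, 150.00).
ΣA = 9640.00 mm²
ΣAx_c = (3640.00)(75.00) + (6000.00)(75.00) = 723000.00 mm³
ΣAy_c = (3640.00)(65.00) + (6000.00)(150.00) = 1136600.00 mm³
x_c = 723000.00 / 9640.00 = 75.00 mm
y_c = 1136600.00 / 9640.00 = 117.90 mm

x_c = 75.00 mm, y_c = 117.90 mm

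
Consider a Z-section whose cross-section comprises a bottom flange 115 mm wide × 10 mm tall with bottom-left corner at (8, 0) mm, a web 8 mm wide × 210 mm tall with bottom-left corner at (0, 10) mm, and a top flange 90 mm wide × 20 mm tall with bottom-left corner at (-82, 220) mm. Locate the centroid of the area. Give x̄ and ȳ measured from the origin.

x̄ = 3.34 mm, ȳ = 132.39 mm

Part | A | x̄ᵢ | ȳᵢ | A·x̄ᵢ | A·ȳᵢ
bottom flange | 1150.00 | 65.50 | 5.00 | 75325.00 | 5750.00
web | 1680.00 | 4.00 | 115.00 | 6720.00 | 193200.00
top flange | 1800.00 | -37.00 | 230.00 | -66600.00 | 414000.00
Σ | 4630.00 |  |  | 15445.00 | 612950.00
x̄ = 15445.00 / 4630.00 = 3.34 mm
ȳ = 612950.00 / 4630.00 = 132.39 mm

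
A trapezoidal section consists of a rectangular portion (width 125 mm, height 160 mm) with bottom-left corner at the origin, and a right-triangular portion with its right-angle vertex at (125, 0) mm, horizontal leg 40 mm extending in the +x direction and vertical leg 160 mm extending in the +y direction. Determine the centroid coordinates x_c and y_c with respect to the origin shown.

x_c = 72.96 mm, y_c = 76.32 mm

Part | A | x̄ᵢ | ȳᵢ | A·x̄ᵢ | A·ȳᵢ
rectangular portion | 20000.00 | 62.50 | 80.00 | 1250000.00 | 1600000.00
triangular portion | 3200.00 | 138.33 | 53.33 | 442666.67 | 170666.67
Σ | 23200.00 |  |  | 1692666.67 | 1770666.67
x_c = 1692666.67 / 23200.00 = 72.96 mm
y_c = 1770666.67 / 23200.00 = 76.32 mm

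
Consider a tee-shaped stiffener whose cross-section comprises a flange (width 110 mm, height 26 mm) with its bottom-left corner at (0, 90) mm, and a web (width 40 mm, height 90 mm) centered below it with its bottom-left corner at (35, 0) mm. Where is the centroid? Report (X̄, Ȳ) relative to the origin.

web: A = 40 × 90 = 3600.00, centroid at (55.00, 45.00).
flange: A = 110 × 26 = 2860.00, centroid at (55.00, 103.00).
ΣA = 6460.00 mm², ΣAX̄ = 355300.00 mm³, ΣAȲ = 456580.00 mm³.
X̄ = 355300.00/6460.00 = 55.00 mm; Ȳ = 456580.00/6460.00 = 70.68 mm.

X̄ = 55.00 mm, Ȳ = 70.68 mm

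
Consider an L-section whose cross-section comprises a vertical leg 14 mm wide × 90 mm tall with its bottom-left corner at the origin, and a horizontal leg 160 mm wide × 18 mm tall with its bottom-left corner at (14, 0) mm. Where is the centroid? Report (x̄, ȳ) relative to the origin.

vertical leg: A = 14 × 90 = 1260.00, centroid at (7.00, 45.00).
horizontal leg: A = 160 × 18 = 2880.00, centroid at (94.00, 9.00).
ΣA = 4140.00 mm², ΣAx̄ = 279540.00 mm³, ΣAȳ = 82620.00 mm³.
x̄ = 279540.00/4140.00 = 67.52 mm; ȳ = 82620.00/4140.00 = 19.96 mm.

x̄ = 67.52 mm, ȳ = 19.96 mm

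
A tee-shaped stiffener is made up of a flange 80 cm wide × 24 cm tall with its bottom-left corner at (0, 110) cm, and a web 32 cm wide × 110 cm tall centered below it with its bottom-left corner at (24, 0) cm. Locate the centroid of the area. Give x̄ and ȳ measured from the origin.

web: A = 32 × 110 = 3520.00, centroid at (40.00, 55.00).
flange: A = 80 × 24 = 1920.00, centroid at (40.00, 122.00).
ΣA = 5440.00 cm²
ΣAx̄ = (3520.00)(40.00) + (1920.00)(40.00) = 217600.00 cm³
ΣAȳ = (3520.00)(55.00) + (1920.00)(122.00) = 427840.00 cm³
x̄ = 217600.00 / 5440.00 = 40.00 cm
ȳ = 427840.00 / 5440.00 = 78.65 cm

x̄ = 40.00 cm, ȳ = 78.65 cm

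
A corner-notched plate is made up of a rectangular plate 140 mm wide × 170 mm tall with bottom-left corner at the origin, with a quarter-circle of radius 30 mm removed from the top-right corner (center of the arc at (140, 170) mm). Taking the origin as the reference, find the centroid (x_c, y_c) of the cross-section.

x_c = 68.25 mm, y_c = 82.79 mm

Part | A | x̄ᵢ | ȳᵢ | A·x̄ᵢ | A·ȳᵢ
plate | 23800.00 | 70.00 | 85.00 | 1666000.00 | 2023000.00
removed quarter-circle | -706.86 | 127.27 | 157.27 | -89960.17 | -111165.92
Σ | 23093.14 |  |  | 1576039.83 | 1911834.08
x_c = 1576039.83 / 23093.14 = 68.25 mm
y_c = 1911834.08 / 23093.14 = 82.79 mm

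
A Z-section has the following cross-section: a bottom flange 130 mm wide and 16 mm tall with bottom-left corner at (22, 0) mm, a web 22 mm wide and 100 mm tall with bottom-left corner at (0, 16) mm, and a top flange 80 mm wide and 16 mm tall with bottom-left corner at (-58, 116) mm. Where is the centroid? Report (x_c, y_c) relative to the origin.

Part | A | x̄ᵢ | ȳᵢ | A·x̄ᵢ | A·ȳᵢ
bottom flange | 2080.00 | 87.00 | 8.00 | 180960.00 | 16640.00
web | 2200.00 | 11.00 | 66.00 | 24200.00 | 145200.00
top flange | 1280.00 | -18.00 | 124.00 | -23040.00 | 158720.00
Σ | 5560.00 |  |  | 182120.00 | 320560.00
x_c = 182120.00 / 5560.00 = 32.76 mm
y_c = 320560.00 / 5560.00 = 57.65 mm

x_c = 32.76 mm, y_c = 57.65 mm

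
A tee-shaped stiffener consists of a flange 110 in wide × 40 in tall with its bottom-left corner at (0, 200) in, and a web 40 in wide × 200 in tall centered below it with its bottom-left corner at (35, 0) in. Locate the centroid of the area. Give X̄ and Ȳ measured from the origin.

X̄ = 55.00 in, Ȳ = 142.58 in

Part | A | x̄ᵢ | ȳᵢ | A·x̄ᵢ | A·ȳᵢ
web | 8000.00 | 55.00 | 100.00 | 440000.00 | 800000.00
flange | 4400.00 | 55.00 | 220.00 | 242000.00 | 968000.00
Σ | 12400.00 |  |  | 682000.00 | 1768000.00
X̄ = 682000.00 / 12400.00 = 55.00 in
Ȳ = 1768000.00 / 12400.00 = 142.58 in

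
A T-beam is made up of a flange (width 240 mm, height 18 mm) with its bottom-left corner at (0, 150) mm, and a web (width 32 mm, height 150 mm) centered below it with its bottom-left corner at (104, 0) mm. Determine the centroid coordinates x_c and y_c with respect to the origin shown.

web: A = 32 × 150 = 4800.00, centroid at (120.00, 75.00).
flange: A = 240 × 18 = 4320.00, centroid at (120.00, 159.00).
ΣA = 9120.00 mm², ΣAx_c = 1094400.00 mm³, ΣAy_c = 1046880.00 mm³.
x_c = 1094400.00/9120.00 = 120.00 mm; y_c = 1046880.00/9120.00 = 114.79 mm.

x_c = 120.00 mm, y_c = 114.79 mm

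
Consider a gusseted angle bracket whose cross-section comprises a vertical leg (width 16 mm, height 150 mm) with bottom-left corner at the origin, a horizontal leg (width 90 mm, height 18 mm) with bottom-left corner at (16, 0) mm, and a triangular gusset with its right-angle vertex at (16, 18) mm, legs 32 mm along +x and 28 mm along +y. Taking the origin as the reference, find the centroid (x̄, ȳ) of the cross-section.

Part | A | x̄ᵢ | ȳᵢ | A·x̄ᵢ | A·ȳᵢ
vertical leg | 2400.00 | 8.00 | 75.00 | 19200.00 | 180000.00
horizontal leg | 1620.00 | 61.00 | 9.00 | 98820.00 | 14580.00
gusset | 448.00 | 26.67 | 27.33 | 11946.67 | 12245.33
Σ | 4468.00 |  |  | 129966.67 | 206825.33
x̄ = 129966.67 / 4468.00 = 29.09 mm
ȳ = 206825.33 / 4468.00 = 46.29 mm

x̄ = 29.09 mm, ȳ = 46.29 mm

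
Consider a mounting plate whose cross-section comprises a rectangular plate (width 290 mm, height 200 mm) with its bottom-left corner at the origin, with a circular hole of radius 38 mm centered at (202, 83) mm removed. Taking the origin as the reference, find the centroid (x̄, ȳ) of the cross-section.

x̄ = 140.16 mm, ȳ = 101.44 mm

plate: A = 290 × 200 = 58000.00, centroid at (145.00, 100.00).
hole: A = −π·38² = -4536.46, centroid at (202.00, 83.00).
ΣA = 53463.54 mm², ΣAx̄ = 7493635.12 mm³, ΣAȳ = 5423473.84 mm³.
x̄ = 7493635.12/53463.54 = 140.16 mm; ȳ = 5423473.84/53463.54 = 101.44 mm.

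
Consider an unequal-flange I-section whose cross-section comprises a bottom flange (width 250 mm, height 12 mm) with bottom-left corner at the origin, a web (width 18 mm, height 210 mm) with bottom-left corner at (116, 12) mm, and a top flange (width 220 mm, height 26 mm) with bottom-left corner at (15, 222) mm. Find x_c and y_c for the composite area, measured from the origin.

Part | A | x̄ᵢ | ȳᵢ | A·x̄ᵢ | A·ȳᵢ
bottom flange | 3000.00 | 125.00 | 6.00 | 375000.00 | 18000.00
web | 3780.00 | 125.00 | 117.00 | 472500.00 | 442260.00
top flange | 5720.00 | 125.00 | 235.00 | 715000.00 | 1344200.00
Σ | 12500.00 |  |  | 1562500.00 | 1804460.00
x_c = 1562500.00 / 12500.00 = 125.00 mm
y_c = 1804460.00 / 12500.00 = 144.36 mm

x_c = 125.00 mm, y_c = 144.36 mm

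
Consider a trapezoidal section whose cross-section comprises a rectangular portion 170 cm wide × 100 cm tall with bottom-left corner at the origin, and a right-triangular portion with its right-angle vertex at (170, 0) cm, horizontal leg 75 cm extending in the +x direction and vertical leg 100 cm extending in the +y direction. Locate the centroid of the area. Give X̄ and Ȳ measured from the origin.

X̄ = 104.88 cm, Ȳ = 46.99 cm

rectangular portion: A = 170 × 100 = 17000.00, centroid at (85.00, 50.00).
triangular portion: A = ½·75·100 = 3750.00, centroid at (195.00, 33.33).
ΣA = 20750.00 cm², ΣAX̄ = 2176250.00 cm³, ΣAȲ = 975000.00 cm³.
X̄ = 2176250.00/20750.00 = 104.88 cm; Ȳ = 975000.00/20750.00 = 46.99 cm.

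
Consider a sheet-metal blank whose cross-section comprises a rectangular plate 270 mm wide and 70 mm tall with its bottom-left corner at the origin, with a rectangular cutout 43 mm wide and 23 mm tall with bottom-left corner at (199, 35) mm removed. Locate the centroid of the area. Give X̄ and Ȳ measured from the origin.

X̄ = 130.28 mm, Ȳ = 34.36 mm

Part | A | x̄ᵢ | ȳᵢ | A·x̄ᵢ | A·ȳᵢ
plate | 18900.00 | 135.00 | 35.00 | 2551500.00 | 661500.00
hole | -989.00 | 220.50 | 46.50 | -218074.50 | -45988.50
Σ | 17911.00 |  |  | 2333425.50 | 615511.50
X̄ = 2333425.50 / 17911.00 = 130.28 mm
Ȳ = 615511.50 / 17911.00 = 34.36 mm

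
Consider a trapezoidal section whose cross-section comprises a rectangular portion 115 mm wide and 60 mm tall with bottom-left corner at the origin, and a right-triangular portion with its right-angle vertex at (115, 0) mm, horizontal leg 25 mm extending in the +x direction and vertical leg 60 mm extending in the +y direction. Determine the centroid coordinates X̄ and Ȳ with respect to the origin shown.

X̄ = 63.95 mm, Ȳ = 29.02 mm

Part | A | x̄ᵢ | ȳᵢ | A·x̄ᵢ | A·ȳᵢ
rectangular portion | 6900.00 | 57.50 | 30.00 | 396750.00 | 207000.00
triangular portion | 750.00 | 123.33 | 20.00 | 92500.00 | 15000.00
Σ | 7650.00 |  |  | 489250.00 | 222000.00
X̄ = 489250.00 / 7650.00 = 63.95 mm
Ȳ = 222000.00 / 7650.00 = 29.02 mm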